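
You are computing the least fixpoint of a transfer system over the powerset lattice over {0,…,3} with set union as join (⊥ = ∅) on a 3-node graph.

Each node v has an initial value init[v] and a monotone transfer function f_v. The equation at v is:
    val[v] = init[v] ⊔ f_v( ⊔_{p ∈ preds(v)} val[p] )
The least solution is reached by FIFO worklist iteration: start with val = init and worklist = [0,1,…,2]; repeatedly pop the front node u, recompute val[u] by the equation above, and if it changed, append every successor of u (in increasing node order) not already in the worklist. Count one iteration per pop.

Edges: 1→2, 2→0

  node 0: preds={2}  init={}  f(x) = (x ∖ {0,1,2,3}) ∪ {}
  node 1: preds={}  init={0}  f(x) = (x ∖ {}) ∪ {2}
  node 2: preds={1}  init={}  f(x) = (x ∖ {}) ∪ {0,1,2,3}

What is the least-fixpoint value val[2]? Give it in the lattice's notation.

{0,1,2,3}

Trace (4 dequeues):
  [1] u=0 | in {} | out {} | ==
  [2] u=1 | in {} | out {0,2} | prev {0} | push {}
  [3] u=2 | in {0,2} | out {0,1,2,3} | prev {} | push {0}
  [4] u=0 | in {0,1,2,3} | out {} | ==

Converged values:
  [0] {}
  [1] {0,2}
  [2] {0,1,2,3}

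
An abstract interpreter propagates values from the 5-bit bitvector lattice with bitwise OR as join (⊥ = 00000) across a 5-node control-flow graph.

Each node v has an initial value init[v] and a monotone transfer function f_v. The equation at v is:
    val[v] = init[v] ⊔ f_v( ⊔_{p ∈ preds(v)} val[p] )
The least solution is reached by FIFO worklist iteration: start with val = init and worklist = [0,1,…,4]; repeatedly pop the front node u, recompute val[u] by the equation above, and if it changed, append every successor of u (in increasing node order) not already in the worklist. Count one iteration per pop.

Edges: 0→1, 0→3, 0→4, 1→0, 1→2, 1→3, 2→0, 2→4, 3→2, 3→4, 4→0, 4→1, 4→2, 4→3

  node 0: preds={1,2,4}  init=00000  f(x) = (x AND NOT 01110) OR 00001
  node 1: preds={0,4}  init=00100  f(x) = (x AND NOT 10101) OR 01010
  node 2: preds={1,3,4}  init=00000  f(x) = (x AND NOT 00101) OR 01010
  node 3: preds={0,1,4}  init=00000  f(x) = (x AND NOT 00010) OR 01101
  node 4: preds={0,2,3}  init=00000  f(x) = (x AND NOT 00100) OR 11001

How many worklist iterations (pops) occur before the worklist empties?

12

Trace (12 dequeues):
  [1] u=0 | in 00100 | out 00001 | prev 00000 | push {}
  [2] u=1 | in 00001 | out 01110 | prev 00100 | push {0}
  [3] u=2 | in 01110 | out 01010 | prev 00000 | push {}
  [4] u=3 | in 01111 | out 01101 | prev 00000 | push {2}
  [5] u=4 | in 01111 | out 11011 | prev 00000 | push {1,3}
  [6] u=0 | in 11111 | out 10001 | prev 00001 | push {4}
  [7] u=2 | in 11111 | out 11010 | prev 01010 | push {0}
  [8] u=1 | in 11011 | out 01110 | ==
  [9] u=3 | in 11111 | out 11101 | prev 01101 | push {2}
  [10] u=4 | in 11111 | out 11011 | ==
  [11] u=0 | in 11111 | out 10001 | ==
  [12] u=2 | in 11111 | out 11010 | ==

Converged values:
  [0] 10001
  [1] 01110
  [2] 11010
  [3] 11101
  [4] 11011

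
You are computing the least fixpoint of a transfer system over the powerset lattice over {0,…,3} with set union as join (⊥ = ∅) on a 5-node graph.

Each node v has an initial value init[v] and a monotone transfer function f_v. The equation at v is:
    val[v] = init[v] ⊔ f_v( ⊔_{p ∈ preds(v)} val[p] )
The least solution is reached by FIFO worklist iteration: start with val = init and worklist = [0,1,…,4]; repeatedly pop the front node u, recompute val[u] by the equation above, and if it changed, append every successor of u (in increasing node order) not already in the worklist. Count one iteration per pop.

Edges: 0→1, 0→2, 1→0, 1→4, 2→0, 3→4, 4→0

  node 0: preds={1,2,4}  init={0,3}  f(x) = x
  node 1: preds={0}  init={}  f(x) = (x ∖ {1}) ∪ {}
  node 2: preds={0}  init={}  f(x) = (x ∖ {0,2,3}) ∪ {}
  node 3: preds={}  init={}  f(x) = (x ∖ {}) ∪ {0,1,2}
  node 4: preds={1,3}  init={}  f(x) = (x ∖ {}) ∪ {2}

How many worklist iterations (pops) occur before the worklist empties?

10

Iteration log — 10 steps:
  step 1. node 0  ⊔preds={}  new={0,3}  stable
  step 2. node 1  ⊔preds={0,3}  new={0,3}  old={}  +wl: 0
  step 3. node 2  ⊔preds={0,3}  new={}  stable
  step 4. node 3  ⊔preds={}  new={0,1,2}  old={}  +wl: 
  step 5. node 4  ⊔preds={0,1,2,3}  new={0,1,2,3}  old={}  +wl: 
  step 6. node 0  ⊔preds={0,1,2,3}  new={0,1,2,3}  old={0,3}  +wl: 1,2
  step 7. node 1  ⊔preds={0,1,2,3}  new={0,2,3}  old={0,3}  +wl: 0,4
  step 8. node 2  ⊔preds={0,1,2,3}  new={1}  old={}  +wl: 
  step 9. node 0  ⊔preds={0,1,2,3}  new={0,1,2,3}  stable
  step 10. node 4  ⊔preds={0,1,2,3}  new={0,1,2,3}  stable

Least fixpoint reached:
  node 0: {0,1,2,3}
  node 1: {0,2,3}
  node 2: {1}
  node 3: {0,1,2}
  node 4: {0,1,2,3}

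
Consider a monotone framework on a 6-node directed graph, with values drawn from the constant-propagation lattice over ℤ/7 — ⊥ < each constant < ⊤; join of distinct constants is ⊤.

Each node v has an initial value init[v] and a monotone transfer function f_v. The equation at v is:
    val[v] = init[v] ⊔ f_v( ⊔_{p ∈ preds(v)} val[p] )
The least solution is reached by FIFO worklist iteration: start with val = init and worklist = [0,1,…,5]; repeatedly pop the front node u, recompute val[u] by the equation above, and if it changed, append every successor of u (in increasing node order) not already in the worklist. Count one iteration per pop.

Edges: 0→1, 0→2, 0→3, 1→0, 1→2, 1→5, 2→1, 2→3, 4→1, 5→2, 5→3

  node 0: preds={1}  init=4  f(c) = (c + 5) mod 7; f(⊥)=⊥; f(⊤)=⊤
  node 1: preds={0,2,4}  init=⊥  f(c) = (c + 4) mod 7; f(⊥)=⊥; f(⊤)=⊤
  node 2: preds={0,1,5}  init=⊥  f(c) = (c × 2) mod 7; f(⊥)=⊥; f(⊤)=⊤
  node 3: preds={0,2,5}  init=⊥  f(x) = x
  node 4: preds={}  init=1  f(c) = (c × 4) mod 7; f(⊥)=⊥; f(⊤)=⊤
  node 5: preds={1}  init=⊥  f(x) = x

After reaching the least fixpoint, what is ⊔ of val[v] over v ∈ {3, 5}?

⊤

Iteration log — 10 steps:
  step 1. node 0  ⊔preds=⊥  new=4  stable
  step 2. node 1  ⊔preds=⊤  new=⊤  old=⊥  +wl: 0
  step 3. node 2  ⊔preds=⊤  new=⊤  old=⊥  +wl: 1
  step 4. node 3  ⊔preds=⊤  new=⊤  old=⊥  +wl: 
  step 5. node 4  ⊔preds=⊥  new=1  stable
  step 6. node 5  ⊔preds=⊤  new=⊤  old=⊥  +wl: 2,3
  step 7. node 0  ⊔preds=⊤  new=⊤  old=4  +wl: 
  step 8. node 1  ⊔preds=⊤  new=⊤  stable
  step 9. node 2  ⊔preds=⊤  new=⊤  stable
  step 10. node 3  ⊔preds=⊤  new=⊤  stable

Least fixpoint reached:
  node 0: ⊤
  node 1: ⊤
  node 2: ⊤
  node 3: ⊤
  node 4: 1
  node 5: ⊤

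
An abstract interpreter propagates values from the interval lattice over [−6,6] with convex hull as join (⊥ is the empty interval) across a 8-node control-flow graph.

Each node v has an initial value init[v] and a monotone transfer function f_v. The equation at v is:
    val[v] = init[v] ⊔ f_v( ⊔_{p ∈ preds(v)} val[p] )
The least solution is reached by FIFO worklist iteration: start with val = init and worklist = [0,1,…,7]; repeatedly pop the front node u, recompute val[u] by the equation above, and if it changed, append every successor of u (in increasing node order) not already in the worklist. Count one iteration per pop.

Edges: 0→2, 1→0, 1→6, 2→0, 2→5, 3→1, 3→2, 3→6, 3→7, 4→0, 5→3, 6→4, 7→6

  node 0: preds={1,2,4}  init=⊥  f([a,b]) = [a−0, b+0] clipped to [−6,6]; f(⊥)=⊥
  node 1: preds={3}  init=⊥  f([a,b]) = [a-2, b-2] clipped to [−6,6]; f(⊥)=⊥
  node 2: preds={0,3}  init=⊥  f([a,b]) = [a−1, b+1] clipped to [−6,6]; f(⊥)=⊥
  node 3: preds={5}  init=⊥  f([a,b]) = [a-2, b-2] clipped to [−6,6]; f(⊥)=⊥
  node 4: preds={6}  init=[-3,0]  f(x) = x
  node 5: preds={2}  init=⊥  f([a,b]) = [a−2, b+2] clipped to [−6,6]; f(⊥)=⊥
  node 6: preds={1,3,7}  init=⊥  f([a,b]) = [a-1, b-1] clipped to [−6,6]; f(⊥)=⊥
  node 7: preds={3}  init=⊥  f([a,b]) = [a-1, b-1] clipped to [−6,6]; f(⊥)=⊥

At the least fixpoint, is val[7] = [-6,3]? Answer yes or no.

Worklist (48 pops):
  #1 pop 0: in=[-3,0] → [-3,0] (was ⊥); enqueue []
  #2 pop 1: in=⊥ → ⊥ (no change)
  #3 pop 2: in=[-3,0] → [-4,1] (was ⊥); enqueue [0]
  #4 pop 3: in=⊥ → ⊥ (no change)
  #5 pop 4: in=⊥ → [-3,0] (no change)
  #6 pop 5: in=[-4,1] → [-6,3] (was ⊥); enqueue [3]
  #7 pop 6: in=⊥ → ⊥ (no change)
  #8 pop 7: in=⊥ → ⊥ (no change)
  #9 pop 0: in=[-4,1] → [-4,1] (was [-3,0]); enqueue [2]
  #10 pop 3: in=[-6,3] → [-6,1] (was ⊥); enqueue [1,6,7]
  #11 pop 2: in=[-6,1] → [-6,2] (was [-4,1]); enqueue [0,5]
  #12 pop 1: in=[-6,1] → [-6,-1] (was ⊥); enqueue []
  #13 pop 6: in=[-6,1] → [-6,0] (was ⊥); enqueue [4]
  #14 pop 7: in=[-6,1] → [-6,0] (was ⊥); enqueue [6]
  #15 pop 0: in=[-6,2] → [-6,2] (was [-4,1]); enqueue [2]
  #16 pop 5: in=[-6,2] → [-6,4] (was [-6,3]); enqueue [3]
  #17 pop 4: in=[-6,0] → [-6,0] (was [-3,0]); enqueue [0]
  #18 pop 6: in=[-6,1] → [-6,0] (no change)
  #19 pop 2: in=[-6,2] → [-6,3] (was [-6,2]); enqueue [5]
  #20 pop 3: in=[-6,4] → [-6,2] (was [-6,1]); enqueue [1,2,6,7]
  #21 pop 0: in=[-6,3] → [-6,3] (was [-6,2]); enqueue []
  #22 pop 5: in=[-6,3] → [-6,5] (was [-6,4]); enqueue [3]
  #23 pop 1: in=[-6,2] → [-6,0] (was [-6,-1]); enqueue [0]
  #24 pop 2: in=[-6,3] → [-6,4] (was [-6,3]); enqueue [5]
  #25 pop 6: in=[-6,2] → [-6,1] (was [-6,0]); enqueue [4]
  #26 pop 7: in=[-6,2] → [-6,1] (was [-6,0]); enqueue [6]
  #27 pop 3: in=[-6,5] → [-6,3] (was [-6,2]); enqueue [1,2,7]
  #28 pop 0: in=[-6,4] → [-6,4] (was [-6,3]); enqueue []
  #29 pop 5: in=[-6,4] → [-6,6] (was [-6,5]); enqueue [3]
  #30 pop 4: in=[-6,1] → [-6,1] (was [-6,0]); enqueue [0]
  #31 pop 6: in=[-6,3] → [-6,2] (was [-6,1]); enqueue [4]
  #32 pop 1: in=[-6,3] → [-6,1] (was [-6,0]); enqueue [6]
  #33 pop 2: in=[-6,4] → [-6,5] (was [-6,4]); enqueue [5]
  #34 pop 7: in=[-6,3] → [-6,2] (was [-6,1]); enqueue []
  #35 pop 3: in=[-6,6] → [-6,4] (was [-6,3]); enqueue [1,2,7]
  #36 pop 0: in=[-6,5] → [-6,5] (was [-6,4]); enqueue []
  #37 pop 4: in=[-6,2] → [-6,2] (was [-6,1]); enqueue [0]
  #38 pop 6: in=[-6,4] → [-6,3] (was [-6,2]); enqueue [4]
  #39 pop 5: in=[-6,5] → [-6,6] (no change)
  #40 pop 1: in=[-6,4] → [-6,2] (was [-6,1]); enqueue [6]
  #41 pop 2: in=[-6,5] → [-6,6] (was [-6,5]); enqueue [5]
  #42 pop 7: in=[-6,4] → [-6,3] (was [-6,2]); enqueue []
  #43 pop 0: in=[-6,6] → [-6,6] (was [-6,5]); enqueue [2]
  #44 pop 4: in=[-6,3] → [-6,3] (was [-6,2]); enqueue [0]
  #45 pop 6: in=[-6,4] → [-6,3] (no change)
  #46 pop 5: in=[-6,6] → [-6,6] (no change)
  #47 pop 2: in=[-6,6] → [-6,6] (no change)
  #48 pop 0: in=[-6,6] → [-6,6] (no change)

Fixpoint:
  val[0] = [-6,6]
  val[1] = [-6,2]
  val[2] = [-6,6]
  val[3] = [-6,4]
  val[4] = [-6,3]
  val[5] = [-6,6]
  val[6] = [-6,3]
  val[7] = [-6,3]

yes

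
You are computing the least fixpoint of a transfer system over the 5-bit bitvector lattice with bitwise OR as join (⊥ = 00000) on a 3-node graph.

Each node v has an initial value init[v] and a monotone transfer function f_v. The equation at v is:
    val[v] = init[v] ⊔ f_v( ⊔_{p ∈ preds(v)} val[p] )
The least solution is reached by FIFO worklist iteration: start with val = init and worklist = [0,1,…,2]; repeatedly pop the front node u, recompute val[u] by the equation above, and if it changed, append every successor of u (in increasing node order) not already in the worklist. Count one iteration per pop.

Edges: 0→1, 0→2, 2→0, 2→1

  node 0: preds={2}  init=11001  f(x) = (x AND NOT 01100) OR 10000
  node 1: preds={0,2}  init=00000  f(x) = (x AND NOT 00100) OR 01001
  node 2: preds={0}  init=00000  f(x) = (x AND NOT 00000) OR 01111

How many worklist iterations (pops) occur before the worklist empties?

6

Trace (6 dequeues):
  [1] u=0 | in 00000 | out 11001 | ==
  [2] u=1 | in 11001 | out 11001 | prev 00000 | push {}
  [3] u=2 | in 11001 | out 11111 | prev 00000 | push {0,1}
  [4] u=0 | in 11111 | out 11011 | prev 11001 | push {2}
  [5] u=1 | in 11111 | out 11011 | prev 11001 | push {}
  [6] u=2 | in 11011 | out 11111 | ==

Converged values:
  [0] 11011
  [1] 11011
  [2] 11111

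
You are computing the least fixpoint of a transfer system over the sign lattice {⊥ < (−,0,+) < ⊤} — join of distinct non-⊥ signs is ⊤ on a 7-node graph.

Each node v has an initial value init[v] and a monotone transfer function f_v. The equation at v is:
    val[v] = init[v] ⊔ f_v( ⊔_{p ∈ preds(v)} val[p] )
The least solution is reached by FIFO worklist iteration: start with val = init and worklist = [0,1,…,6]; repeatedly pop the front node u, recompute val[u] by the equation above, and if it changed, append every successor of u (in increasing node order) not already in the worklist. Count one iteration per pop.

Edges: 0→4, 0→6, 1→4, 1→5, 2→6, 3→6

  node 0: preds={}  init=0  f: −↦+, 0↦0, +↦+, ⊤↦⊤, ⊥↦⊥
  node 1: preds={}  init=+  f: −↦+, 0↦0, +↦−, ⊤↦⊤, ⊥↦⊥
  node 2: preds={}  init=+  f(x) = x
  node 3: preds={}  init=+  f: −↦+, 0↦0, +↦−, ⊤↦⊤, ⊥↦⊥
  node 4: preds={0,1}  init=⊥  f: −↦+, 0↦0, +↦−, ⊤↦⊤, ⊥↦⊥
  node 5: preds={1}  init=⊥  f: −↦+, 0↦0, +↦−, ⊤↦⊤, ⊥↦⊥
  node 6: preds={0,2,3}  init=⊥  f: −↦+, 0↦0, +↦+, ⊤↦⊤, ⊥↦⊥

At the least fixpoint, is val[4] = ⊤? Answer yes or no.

yes

Trace (7 dequeues):
  [1] u=0 | in ⊥ | out 0 | ==
  [2] u=1 | in ⊥ | out + | ==
  [3] u=2 | in ⊥ | out + | ==
  [4] u=3 | in ⊥ | out + | ==
  [5] u=4 | in ⊤ | out ⊤ | prev ⊥ | push {}
  [6] u=5 | in + | out − | prev ⊥ | push {}
  [7] u=6 | in ⊤ | out ⊤ | prev ⊥ | push {}

Converged values:
  [0] 0
  [1] +
  [2] +
  [3] +
  [4] ⊤
  [5] −
  [6] ⊤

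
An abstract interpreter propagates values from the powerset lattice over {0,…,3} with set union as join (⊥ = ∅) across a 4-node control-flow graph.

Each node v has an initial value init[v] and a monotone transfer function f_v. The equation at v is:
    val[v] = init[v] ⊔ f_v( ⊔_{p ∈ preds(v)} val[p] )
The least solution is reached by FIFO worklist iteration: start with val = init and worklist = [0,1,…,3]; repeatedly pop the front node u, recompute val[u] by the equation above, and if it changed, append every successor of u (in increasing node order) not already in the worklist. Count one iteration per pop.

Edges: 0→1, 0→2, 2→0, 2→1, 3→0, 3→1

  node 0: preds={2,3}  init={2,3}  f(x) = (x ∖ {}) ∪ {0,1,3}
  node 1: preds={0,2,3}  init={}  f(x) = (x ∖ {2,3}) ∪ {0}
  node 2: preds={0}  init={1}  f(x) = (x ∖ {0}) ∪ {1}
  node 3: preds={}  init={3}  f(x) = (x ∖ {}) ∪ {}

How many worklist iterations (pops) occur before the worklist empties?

Worklist (6 pops):
  #1 pop 0: in={1,3} → {0,1,2,3} (was {2,3}); enqueue []
  #2 pop 1: in={0,1,2,3} → {0,1} (was {}); enqueue []
  #3 pop 2: in={0,1,2,3} → {1,2,3} (was {1}); enqueue [0,1]
  #4 pop 3: in={} → {3} (no change)
  #5 pop 0: in={1,2,3} → {0,1,2,3} (no change)
  #6 pop 1: in={0,1,2,3} → {0,1} (no change)

Fixpoint:
  val[0] = {0,1,2,3}
  val[1] = {0,1}
  val[2] = {1,2,3}
  val[3] = {3}

6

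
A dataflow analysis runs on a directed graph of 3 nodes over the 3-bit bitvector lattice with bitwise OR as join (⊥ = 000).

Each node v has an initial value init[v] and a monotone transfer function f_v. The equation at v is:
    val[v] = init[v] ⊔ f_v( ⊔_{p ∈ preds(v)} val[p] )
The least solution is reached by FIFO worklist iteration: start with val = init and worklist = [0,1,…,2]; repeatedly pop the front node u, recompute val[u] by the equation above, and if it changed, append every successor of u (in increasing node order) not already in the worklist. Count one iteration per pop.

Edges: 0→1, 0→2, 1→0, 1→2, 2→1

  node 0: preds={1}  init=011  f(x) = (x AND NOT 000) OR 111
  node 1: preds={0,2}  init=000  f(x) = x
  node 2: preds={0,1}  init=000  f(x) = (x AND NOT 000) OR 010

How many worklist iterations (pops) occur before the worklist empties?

5

Worklist (5 pops):
  #1 pop 0: in=000 → 111 (was 011); enqueue []
  #2 pop 1: in=111 → 111 (was 000); enqueue [0]
  #3 pop 2: in=111 → 111 (was 000); enqueue [1]
  #4 pop 0: in=111 → 111 (no change)
  #5 pop 1: in=111 → 111 (no change)

Fixpoint:
  val[0] = 111
  val[1] = 111
  val[2] = 111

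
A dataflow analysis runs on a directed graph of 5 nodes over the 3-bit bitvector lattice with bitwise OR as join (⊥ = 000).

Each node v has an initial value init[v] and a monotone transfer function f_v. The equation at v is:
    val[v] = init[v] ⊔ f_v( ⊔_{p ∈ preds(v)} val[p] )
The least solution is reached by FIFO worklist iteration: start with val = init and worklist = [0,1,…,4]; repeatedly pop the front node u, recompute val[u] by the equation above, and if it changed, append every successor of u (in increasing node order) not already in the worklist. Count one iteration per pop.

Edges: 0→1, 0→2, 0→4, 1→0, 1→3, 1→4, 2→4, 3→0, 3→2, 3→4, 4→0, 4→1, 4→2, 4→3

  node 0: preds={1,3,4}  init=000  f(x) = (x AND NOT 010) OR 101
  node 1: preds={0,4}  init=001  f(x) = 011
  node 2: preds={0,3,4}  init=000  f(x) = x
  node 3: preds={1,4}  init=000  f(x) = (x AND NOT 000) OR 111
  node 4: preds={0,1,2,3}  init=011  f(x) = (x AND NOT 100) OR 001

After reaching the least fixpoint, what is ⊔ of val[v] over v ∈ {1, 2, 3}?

111

Iteration log — 7 steps:
  step 1. node 0  ⊔preds=011  new=101  old=000  +wl: 
  step 2. node 1  ⊔preds=111  new=011  old=001  +wl: 0
  step 3. node 2  ⊔preds=111  new=111  old=000  +wl: 
  step 4. node 3  ⊔preds=011  new=111  old=000  +wl: 2
  step 5. node 4  ⊔preds=111  new=011  stable
  step 6. node 0  ⊔preds=111  new=101  stable
  step 7. node 2  ⊔preds=111  new=111  stable

Least fixpoint reached:
  node 0: 101
  node 1: 011
  node 2: 111
  node 3: 111
  node 4: 011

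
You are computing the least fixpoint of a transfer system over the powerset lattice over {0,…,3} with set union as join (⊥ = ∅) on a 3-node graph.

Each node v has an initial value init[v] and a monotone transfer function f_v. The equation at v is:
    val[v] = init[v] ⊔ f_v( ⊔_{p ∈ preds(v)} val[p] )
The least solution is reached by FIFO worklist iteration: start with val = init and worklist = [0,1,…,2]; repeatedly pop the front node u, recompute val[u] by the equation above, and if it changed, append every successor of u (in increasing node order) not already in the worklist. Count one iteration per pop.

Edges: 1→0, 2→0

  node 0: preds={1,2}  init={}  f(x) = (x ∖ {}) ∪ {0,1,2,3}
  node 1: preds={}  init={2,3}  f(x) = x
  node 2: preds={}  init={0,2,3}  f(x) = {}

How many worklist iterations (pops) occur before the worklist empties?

3

Iteration log — 3 steps:
  step 1. node 0  ⊔preds={0,2,3}  new={0,1,2,3}  old={}  +wl: 
  step 2. node 1  ⊔preds={}  new={2,3}  stable
  step 3. node 2  ⊔preds={}  new={0,2,3}  stable

Least fixpoint reached:
  node 0: {0,1,2,3}
  node 1: {2,3}
  node 2: {0,2,3}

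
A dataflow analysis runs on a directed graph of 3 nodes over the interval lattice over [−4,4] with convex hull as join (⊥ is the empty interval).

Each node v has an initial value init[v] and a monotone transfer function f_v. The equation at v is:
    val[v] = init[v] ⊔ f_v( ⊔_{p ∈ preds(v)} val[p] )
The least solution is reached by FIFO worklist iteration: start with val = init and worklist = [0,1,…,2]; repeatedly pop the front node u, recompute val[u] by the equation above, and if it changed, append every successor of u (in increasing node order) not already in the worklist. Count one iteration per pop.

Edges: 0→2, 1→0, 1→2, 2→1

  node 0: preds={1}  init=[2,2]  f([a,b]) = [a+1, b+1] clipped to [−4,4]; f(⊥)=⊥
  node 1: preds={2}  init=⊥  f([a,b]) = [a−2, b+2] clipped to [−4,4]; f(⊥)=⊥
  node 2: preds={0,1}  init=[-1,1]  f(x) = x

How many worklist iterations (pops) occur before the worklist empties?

Trace (9 dequeues):
  [1] u=0 | in ⊥ | out [2,2] | ==
  [2] u=1 | in [-1,1] | out [-3,3] | prev ⊥ | push {0}
  [3] u=2 | in [-3,3] | out [-3,3] | prev [-1,1] | push {1}
  [4] u=0 | in [-3,3] | out [-2,4] | prev [2,2] | push {2}
  [5] u=1 | in [-3,3] | out [-4,4] | prev [-3,3] | push {0}
  [6] u=2 | in [-4,4] | out [-4,4] | prev [-3,3] | push {1}
  [7] u=0 | in [-4,4] | out [-3,4] | prev [-2,4] | push {2}
  [8] u=1 | in [-4,4] | out [-4,4] | ==
  [9] u=2 | in [-4,4] | out [-4,4] | ==

Converged values:
  [0] [-3,4]
  [1] [-4,4]
  [2] [-4,4]

9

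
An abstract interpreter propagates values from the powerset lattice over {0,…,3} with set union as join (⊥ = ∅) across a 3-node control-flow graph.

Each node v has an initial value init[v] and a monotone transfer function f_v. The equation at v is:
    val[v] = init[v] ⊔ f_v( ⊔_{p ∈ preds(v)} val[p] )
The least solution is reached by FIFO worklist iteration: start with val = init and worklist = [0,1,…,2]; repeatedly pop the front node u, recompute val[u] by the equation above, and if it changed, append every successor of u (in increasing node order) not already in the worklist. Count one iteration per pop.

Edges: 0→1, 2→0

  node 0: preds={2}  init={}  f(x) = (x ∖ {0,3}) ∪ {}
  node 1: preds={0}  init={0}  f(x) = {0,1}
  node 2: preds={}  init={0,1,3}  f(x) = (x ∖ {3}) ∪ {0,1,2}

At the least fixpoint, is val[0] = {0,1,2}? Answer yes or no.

no

Trace (5 dequeues):
  [1] u=0 | in {0,1,3} | out {1} | prev {} | push {}
  [2] u=1 | in {1} | out {0,1} | prev {0} | push {}
  [3] u=2 | in {} | out {0,1,2,3} | prev {0,1,3} | push {0}
  [4] u=0 | in {0,1,2,3} | out {1,2} | prev {1} | push {1}
  [5] u=1 | in {1,2} | out {0,1} | ==

Converged values:
  [0] {1,2}
  [1] {0,1}
  [2] {0,1,2,3}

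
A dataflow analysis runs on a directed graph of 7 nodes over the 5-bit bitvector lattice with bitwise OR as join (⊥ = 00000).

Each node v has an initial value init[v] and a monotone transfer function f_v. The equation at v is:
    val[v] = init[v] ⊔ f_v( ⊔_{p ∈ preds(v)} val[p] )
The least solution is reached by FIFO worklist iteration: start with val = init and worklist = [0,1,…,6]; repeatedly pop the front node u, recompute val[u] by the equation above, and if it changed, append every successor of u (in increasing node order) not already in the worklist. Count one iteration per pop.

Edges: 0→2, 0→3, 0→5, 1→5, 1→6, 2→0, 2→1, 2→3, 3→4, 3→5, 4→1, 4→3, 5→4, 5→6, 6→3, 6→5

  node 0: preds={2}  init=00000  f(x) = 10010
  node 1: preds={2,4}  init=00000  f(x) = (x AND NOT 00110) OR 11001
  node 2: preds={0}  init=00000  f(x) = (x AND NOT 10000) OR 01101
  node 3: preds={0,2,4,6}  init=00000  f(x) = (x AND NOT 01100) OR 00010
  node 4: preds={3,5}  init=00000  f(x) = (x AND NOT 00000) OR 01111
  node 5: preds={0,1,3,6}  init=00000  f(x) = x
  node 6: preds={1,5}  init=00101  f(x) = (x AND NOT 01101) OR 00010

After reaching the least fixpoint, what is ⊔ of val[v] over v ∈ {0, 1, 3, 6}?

11111

Iteration log — 12 steps:
  step 1. node 0  ⊔preds=00000  new=10010  old=00000  +wl: 
  step 2. node 1  ⊔preds=00000  new=11001  old=00000  +wl: 
  step 3. node 2  ⊔preds=10010  new=01111  old=00000  +wl: 0,1
  step 4. node 3  ⊔preds=11111  new=10011  old=00000  +wl: 
  step 5. node 4  ⊔preds=10011  new=11111  old=00000  +wl: 3
  step 6. node 5  ⊔preds=11111  new=11111  old=00000  +wl: 4
  step 7. node 6  ⊔preds=11111  new=10111  old=00101  +wl: 5
  step 8. node 0  ⊔preds=01111  new=10010  stable
  step 9. node 1  ⊔preds=11111  new=11001  stable
  step 10. node 3  ⊔preds=11111  new=10011  stable
  step 11. node 4  ⊔preds=11111  new=11111  stable
  step 12. node 5  ⊔preds=11111  new=11111  stable

Least fixpoint reached:
  node 0: 10010
  node 1: 11001
  node 2: 01111
  node 3: 10011
  node 4: 11111
  node 5: 11111
  node 6: 10111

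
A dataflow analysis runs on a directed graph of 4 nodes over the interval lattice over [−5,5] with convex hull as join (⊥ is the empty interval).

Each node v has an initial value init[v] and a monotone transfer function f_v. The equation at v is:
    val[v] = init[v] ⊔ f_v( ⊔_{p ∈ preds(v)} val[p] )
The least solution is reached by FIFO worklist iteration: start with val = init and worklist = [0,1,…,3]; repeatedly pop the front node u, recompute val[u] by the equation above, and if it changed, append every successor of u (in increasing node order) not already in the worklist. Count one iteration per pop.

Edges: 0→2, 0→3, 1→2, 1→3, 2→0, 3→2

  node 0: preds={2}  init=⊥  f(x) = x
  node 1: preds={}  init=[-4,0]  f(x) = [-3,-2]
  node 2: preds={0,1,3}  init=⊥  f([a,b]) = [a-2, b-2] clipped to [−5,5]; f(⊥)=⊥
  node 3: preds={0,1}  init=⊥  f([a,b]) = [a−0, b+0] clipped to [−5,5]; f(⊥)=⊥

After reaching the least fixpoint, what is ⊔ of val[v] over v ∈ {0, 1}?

Trace (8 dequeues):
  [1] u=0 | in ⊥ | out ⊥ | ==
  [2] u=1 | in ⊥ | out [-4,0] | ==
  [3] u=2 | in [-4,0] | out [-5,-2] | prev ⊥ | push {0}
  [4] u=3 | in [-4,0] | out [-4,0] | prev ⊥ | push {2}
  [5] u=0 | in [-5,-2] | out [-5,-2] | prev ⊥ | push {3}
  [6] u=2 | in [-5,0] | out [-5,-2] | ==
  [7] u=3 | in [-5,0] | out [-5,0] | prev [-4,0] | push {2}
  [8] u=2 | in [-5,0] | out [-5,-2] | ==

Converged values:
  [0] [-5,-2]
  [1] [-4,0]
  [2] [-5,-2]
  [3] [-5,0]

[-5,0]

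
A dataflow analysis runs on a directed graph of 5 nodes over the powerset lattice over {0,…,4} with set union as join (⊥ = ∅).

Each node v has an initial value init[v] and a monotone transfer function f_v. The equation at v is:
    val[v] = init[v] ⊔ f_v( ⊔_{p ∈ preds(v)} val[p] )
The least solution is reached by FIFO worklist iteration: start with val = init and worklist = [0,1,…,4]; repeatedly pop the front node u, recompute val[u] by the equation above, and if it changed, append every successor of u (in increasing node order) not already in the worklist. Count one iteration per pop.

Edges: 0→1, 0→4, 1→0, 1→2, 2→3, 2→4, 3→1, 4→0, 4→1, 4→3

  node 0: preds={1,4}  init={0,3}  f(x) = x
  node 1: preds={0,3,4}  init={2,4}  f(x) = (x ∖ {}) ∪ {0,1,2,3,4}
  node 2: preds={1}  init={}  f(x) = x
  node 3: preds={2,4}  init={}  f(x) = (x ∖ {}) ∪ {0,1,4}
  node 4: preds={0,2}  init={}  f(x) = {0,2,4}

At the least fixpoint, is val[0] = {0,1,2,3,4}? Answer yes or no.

yes

Iteration log — 9 steps:
  step 1. node 0  ⊔preds={2,4}  new={0,2,3,4}  old={0,3}  +wl: 
  step 2. node 1  ⊔preds={0,2,3,4}  new={0,1,2,3,4}  old={2,4}  +wl: 0
  step 3. node 2  ⊔preds={0,1,2,3,4}  new={0,1,2,3,4}  old={}  +wl: 
  step 4. node 3  ⊔preds={0,1,2,3,4}  new={0,1,2,3,4}  old={}  +wl: 1
  step 5. node 4  ⊔preds={0,1,2,3,4}  new={0,2,4}  old={}  +wl: 3
  step 6. node 0  ⊔preds={0,1,2,3,4}  new={0,1,2,3,4}  old={0,2,3,4}  +wl: 4
  step 7. node 1  ⊔preds={0,1,2,3,4}  new={0,1,2,3,4}  stable
  step 8. node 3  ⊔preds={0,1,2,3,4}  new={0,1,2,3,4}  stable
  step 9. node 4  ⊔preds={0,1,2,3,4}  new={0,2,4}  stable

Least fixpoint reached:
  node 0: {0,1,2,3,4}
  node 1: {0,1,2,3,4}
  node 2: {0,1,2,3,4}
  node 3: {0,1,2,3,4}
  node 4: {0,2,4}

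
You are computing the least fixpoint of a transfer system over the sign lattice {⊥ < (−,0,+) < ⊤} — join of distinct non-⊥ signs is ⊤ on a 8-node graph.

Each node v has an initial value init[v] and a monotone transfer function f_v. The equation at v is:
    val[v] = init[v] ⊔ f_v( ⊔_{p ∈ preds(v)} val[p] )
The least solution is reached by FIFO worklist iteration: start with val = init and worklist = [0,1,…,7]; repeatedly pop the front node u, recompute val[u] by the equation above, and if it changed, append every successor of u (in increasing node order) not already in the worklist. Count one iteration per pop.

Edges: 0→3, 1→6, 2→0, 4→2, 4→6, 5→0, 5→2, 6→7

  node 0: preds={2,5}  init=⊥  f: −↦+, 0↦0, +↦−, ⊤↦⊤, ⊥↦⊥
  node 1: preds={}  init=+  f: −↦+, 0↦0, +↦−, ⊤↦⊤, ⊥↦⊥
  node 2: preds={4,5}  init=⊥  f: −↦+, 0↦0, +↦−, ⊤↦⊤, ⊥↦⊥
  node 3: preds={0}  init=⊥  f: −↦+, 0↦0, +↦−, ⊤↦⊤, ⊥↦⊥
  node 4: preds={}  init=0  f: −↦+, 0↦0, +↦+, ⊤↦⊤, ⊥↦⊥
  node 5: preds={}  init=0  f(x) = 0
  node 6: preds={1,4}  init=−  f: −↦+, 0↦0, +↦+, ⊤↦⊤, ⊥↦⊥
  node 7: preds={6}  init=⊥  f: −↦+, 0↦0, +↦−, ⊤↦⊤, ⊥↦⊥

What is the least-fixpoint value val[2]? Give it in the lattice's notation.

Trace (9 dequeues):
  [1] u=0 | in 0 | out 0 | prev ⊥ | push {}
  [2] u=1 | in ⊥ | out + | ==
  [3] u=2 | in 0 | out 0 | prev ⊥ | push {0}
  [4] u=3 | in 0 | out 0 | prev ⊥ | push {}
  [5] u=4 | in ⊥ | out 0 | ==
  [6] u=5 | in ⊥ | out 0 | ==
  [7] u=6 | in ⊤ | out ⊤ | prev − | push {}
  [8] u=7 | in ⊤ | out ⊤ | prev ⊥ | push {}
  [9] u=0 | in 0 | out 0 | ==

Converged values:
  [0] 0
  [1] +
  [2] 0
  [3] 0
  [4] 0
  [5] 0
  [6] ⊤
  [7] ⊤

0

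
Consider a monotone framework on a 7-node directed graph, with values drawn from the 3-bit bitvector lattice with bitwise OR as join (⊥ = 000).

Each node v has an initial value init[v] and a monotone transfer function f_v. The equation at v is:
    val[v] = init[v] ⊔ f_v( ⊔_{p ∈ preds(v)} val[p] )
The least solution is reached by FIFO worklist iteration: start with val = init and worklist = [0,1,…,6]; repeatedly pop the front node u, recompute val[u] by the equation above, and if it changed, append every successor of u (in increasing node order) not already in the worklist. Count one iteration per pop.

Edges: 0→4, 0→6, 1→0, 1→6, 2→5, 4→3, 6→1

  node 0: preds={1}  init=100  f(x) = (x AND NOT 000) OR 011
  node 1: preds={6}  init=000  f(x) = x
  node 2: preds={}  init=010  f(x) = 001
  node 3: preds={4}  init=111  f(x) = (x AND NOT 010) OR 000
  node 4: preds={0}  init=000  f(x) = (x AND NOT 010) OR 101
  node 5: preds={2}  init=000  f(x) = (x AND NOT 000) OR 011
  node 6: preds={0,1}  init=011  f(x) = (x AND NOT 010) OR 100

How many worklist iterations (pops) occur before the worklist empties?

Iteration log — 12 steps:
  step 1. node 0  ⊔preds=000  new=111  old=100  +wl: 
  step 2. node 1  ⊔preds=011  new=011  old=000  +wl: 0
  step 3. node 2  ⊔preds=000  new=011  old=010  +wl: 
  step 4. node 3  ⊔preds=000  new=111  stable
  step 5. node 4  ⊔preds=111  new=101  old=000  +wl: 3
  step 6. node 5  ⊔preds=011  new=011  old=000  +wl: 
  step 7. node 6  ⊔preds=111  new=111  old=011  +wl: 1
  step 8. node 0  ⊔preds=011  new=111  stable
  step 9. node 3  ⊔preds=101  new=111  stable
  step 10. node 1  ⊔preds=111  new=111  old=011  +wl: 0,6
  step 11. node 0  ⊔preds=111  new=111  stable
  step 12. node 6  ⊔preds=111  new=111  stable

Least fixpoint reached:
  node 0: 111
  node 1: 111
  node 2: 011
  node 3: 111
  node 4: 101
  node 5: 011
  node 6: 111

12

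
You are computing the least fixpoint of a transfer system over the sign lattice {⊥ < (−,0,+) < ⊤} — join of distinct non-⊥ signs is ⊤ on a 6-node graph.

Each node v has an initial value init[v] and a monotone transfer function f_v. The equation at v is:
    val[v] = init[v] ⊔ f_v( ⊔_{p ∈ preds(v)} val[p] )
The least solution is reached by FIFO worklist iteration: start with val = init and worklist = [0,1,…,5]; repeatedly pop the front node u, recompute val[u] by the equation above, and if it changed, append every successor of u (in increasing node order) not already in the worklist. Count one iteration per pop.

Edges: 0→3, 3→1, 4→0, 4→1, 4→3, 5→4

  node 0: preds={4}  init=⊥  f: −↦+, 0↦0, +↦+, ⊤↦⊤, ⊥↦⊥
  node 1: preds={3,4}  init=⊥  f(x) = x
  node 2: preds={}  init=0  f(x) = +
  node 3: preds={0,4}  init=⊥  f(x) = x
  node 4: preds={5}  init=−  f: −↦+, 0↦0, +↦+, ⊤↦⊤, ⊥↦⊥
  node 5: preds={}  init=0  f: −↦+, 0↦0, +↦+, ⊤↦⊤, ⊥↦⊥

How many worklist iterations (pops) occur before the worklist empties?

Worklist (9 pops):
  #1 pop 0: in=− → + (was ⊥); enqueue []
  #2 pop 1: in=− → − (was ⊥); enqueue []
  #3 pop 2: in=⊥ → ⊤ (was 0); enqueue []
  #4 pop 3: in=⊤ → ⊤ (was ⊥); enqueue [1]
  #5 pop 4: in=0 → ⊤ (was −); enqueue [0,3]
  #6 pop 5: in=⊥ → 0 (no change)
  #7 pop 1: in=⊤ → ⊤ (was −); enqueue []
  #8 pop 0: in=⊤ → ⊤ (was +); enqueue []
  #9 pop 3: in=⊤ → ⊤ (no change)

Fixpoint:
  val[0] = ⊤
  val[1] = ⊤
  val[2] = ⊤
  val[3] = ⊤
  val[4] = ⊤
  val[5] = 0

9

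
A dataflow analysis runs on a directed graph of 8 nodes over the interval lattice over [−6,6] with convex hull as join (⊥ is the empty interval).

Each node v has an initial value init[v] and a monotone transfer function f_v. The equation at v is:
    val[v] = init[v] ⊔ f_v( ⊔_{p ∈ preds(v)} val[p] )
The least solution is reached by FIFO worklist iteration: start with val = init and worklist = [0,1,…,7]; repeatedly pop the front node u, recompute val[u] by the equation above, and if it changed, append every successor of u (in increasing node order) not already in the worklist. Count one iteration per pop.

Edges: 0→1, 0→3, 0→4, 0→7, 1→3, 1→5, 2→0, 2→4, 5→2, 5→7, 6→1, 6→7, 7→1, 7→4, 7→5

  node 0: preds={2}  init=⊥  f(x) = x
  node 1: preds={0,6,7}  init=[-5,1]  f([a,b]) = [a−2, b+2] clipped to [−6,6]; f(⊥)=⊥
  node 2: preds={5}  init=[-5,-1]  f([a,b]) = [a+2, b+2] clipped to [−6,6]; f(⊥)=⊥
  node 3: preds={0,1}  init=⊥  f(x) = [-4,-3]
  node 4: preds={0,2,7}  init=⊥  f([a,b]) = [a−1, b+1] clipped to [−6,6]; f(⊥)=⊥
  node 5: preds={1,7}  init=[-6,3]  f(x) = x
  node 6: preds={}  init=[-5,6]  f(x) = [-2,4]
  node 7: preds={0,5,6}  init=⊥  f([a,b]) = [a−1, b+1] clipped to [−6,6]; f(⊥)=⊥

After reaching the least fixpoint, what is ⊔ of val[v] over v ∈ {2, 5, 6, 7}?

[-6,6]

Trace (20 dequeues):
  [1] u=0 | in [-5,-1] | out [-5,-1] | prev ⊥ | push {}
  [2] u=1 | in [-5,6] | out [-6,6] | prev [-5,1] | push {}
  [3] u=2 | in [-6,3] | out [-5,5] | prev [-5,-1] | push {0}
  [4] u=3 | in [-6,6] | out [-4,-3] | prev ⊥ | push {}
  [5] u=4 | in [-5,5] | out [-6,6] | prev ⊥ | push {}
  [6] u=5 | in [-6,6] | out [-6,6] | prev [-6,3] | push {2}
  [7] u=6 | in ⊥ | out [-5,6] | ==
  [8] u=7 | in [-6,6] | out [-6,6] | prev ⊥ | push {1,4,5}
  [9] u=0 | in [-5,5] | out [-5,5] | prev [-5,-1] | push {3,7}
  [10] u=2 | in [-6,6] | out [-5,6] | prev [-5,5] | push {0}
  [11] u=1 | in [-6,6] | out [-6,6] | ==
  [12] u=4 | in [-6,6] | out [-6,6] | ==
  [13] u=5 | in [-6,6] | out [-6,6] | ==
  [14] u=3 | in [-6,6] | out [-4,-3] | ==
  [15] u=7 | in [-6,6] | out [-6,6] | ==
  [16] u=0 | in [-5,6] | out [-5,6] | prev [-5,5] | push {1,3,4,7}
  [17] u=1 | in [-6,6] | out [-6,6] | ==
  [18] u=3 | in [-6,6] | out [-4,-3] | ==
  [19] u=4 | in [-6,6] | out [-6,6] | ==
  [20] u=7 | in [-6,6] | out [-6,6] | ==

Converged values:
  [0] [-5,6]
  [1] [-6,6]
  [2] [-5,6]
  [3] [-4,-3]
  [4] [-6,6]
  [5] [-6,6]
  [6] [-5,6]
  [7] [-6,6]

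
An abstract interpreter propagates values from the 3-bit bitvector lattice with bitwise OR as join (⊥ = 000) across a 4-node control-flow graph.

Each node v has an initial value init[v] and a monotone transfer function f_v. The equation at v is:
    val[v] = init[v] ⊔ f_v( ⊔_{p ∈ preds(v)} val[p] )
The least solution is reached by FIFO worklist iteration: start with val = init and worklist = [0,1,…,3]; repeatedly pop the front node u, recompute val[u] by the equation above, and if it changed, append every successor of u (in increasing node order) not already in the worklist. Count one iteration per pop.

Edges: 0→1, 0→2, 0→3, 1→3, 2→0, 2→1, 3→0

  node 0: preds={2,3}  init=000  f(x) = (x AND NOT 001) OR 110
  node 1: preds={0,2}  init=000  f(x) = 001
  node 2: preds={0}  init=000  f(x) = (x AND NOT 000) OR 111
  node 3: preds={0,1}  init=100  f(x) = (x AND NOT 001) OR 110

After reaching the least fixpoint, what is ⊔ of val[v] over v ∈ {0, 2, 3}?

111

Iteration log — 6 steps:
  step 1. node 0  ⊔preds=100  new=110  old=000  +wl: 
  step 2. node 1  ⊔preds=110  new=001  old=000  +wl: 
  step 3. node 2  ⊔preds=110  new=111  old=000  +wl: 0,1
  step 4. node 3  ⊔preds=111  new=110  old=100  +wl: 
  step 5. node 0  ⊔preds=111  new=110  stable
  step 6. node 1  ⊔preds=111  new=001  stable

Least fixpoint reached:
  node 0: 110
  node 1: 001
  node 2: 111
  node 3: 110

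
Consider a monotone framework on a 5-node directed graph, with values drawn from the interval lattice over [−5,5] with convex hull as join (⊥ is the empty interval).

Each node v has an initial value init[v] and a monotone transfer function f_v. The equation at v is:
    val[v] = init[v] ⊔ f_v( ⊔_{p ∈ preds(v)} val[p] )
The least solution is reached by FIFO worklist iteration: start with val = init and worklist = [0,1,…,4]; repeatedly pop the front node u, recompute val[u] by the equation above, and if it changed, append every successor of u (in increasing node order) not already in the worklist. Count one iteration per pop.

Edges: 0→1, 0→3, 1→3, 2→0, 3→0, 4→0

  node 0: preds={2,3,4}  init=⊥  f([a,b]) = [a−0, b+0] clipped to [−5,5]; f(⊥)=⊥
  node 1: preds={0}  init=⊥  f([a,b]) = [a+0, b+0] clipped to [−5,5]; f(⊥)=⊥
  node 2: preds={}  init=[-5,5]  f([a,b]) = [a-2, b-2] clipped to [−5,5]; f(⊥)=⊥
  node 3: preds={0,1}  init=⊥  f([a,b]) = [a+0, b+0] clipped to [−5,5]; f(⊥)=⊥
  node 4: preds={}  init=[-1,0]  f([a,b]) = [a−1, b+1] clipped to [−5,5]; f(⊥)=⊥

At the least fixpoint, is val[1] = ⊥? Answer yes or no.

Trace (6 dequeues):
  [1] u=0 | in [-5,5] | out [-5,5] | prev ⊥ | push {}
  [2] u=1 | in [-5,5] | out [-5,5] | prev ⊥ | push {}
  [3] u=2 | in ⊥ | out [-5,5] | ==
  [4] u=3 | in [-5,5] | out [-5,5] | prev ⊥ | push {0}
  [5] u=4 | in ⊥ | out [-1,0] | ==
  [6] u=0 | in [-5,5] | out [-5,5] | ==

Converged values:
  [0] [-5,5]
  [1] [-5,5]
  [2] [-5,5]
  [3] [-5,5]
  [4] [-1,0]

no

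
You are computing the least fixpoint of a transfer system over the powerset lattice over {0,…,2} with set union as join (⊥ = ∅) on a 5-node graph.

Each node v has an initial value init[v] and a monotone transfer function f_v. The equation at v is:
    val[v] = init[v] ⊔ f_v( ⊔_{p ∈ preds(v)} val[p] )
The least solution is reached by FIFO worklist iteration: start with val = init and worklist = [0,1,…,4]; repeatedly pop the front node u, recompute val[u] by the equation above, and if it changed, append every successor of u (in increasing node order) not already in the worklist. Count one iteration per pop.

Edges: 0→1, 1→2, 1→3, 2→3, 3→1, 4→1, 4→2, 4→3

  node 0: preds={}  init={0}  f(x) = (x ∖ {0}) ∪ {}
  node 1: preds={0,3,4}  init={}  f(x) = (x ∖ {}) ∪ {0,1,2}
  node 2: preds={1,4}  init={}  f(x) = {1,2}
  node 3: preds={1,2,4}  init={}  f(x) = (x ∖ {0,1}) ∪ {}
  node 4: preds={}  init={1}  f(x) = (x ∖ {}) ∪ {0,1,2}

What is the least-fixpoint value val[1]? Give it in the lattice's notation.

Worklist (8 pops):
  #1 pop 0: in={} → {0} (no change)
  #2 pop 1: in={0,1} → {0,1,2} (was {}); enqueue []
  #3 pop 2: in={0,1,2} → {1,2} (was {}); enqueue []
  #4 pop 3: in={0,1,2} → {2} (was {}); enqueue [1]
  #5 pop 4: in={} → {0,1,2} (was {1}); enqueue [2,3]
  #6 pop 1: in={0,1,2} → {0,1,2} (no change)
  #7 pop 2: in={0,1,2} → {1,2} (no change)
  #8 pop 3: in={0,1,2} → {2} (no change)

Fixpoint:
  val[0] = {0}
  val[1] = {0,1,2}
  val[2] = {1,2}
  val[3] = {2}
  val[4] = {0,1,2}

{0,1,2}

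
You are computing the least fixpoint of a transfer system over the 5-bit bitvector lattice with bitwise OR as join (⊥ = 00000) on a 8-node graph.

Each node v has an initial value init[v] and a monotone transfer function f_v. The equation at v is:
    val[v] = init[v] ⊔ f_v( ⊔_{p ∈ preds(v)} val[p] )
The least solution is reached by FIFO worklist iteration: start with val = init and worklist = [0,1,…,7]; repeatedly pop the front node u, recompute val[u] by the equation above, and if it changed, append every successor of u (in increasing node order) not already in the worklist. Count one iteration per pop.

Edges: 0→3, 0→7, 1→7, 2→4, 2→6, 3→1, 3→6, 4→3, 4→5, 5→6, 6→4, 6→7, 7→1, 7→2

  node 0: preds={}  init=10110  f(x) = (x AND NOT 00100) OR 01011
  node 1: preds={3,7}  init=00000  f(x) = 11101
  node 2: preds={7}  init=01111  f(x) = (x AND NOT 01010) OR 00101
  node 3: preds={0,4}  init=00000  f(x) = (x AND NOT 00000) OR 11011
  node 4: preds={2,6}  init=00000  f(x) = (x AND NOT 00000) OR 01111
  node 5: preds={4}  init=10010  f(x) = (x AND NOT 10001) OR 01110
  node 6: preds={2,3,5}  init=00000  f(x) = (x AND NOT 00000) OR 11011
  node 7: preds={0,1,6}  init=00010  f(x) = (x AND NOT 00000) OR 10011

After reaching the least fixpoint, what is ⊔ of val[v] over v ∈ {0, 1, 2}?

Worklist (16 pops):
  #1 pop 0: in=00000 → 11111 (was 10110); enqueue []
  #2 pop 1: in=00010 → 11101 (was 00000); enqueue []
  #3 pop 2: in=00010 → 01111 (no change)
  #4 pop 3: in=11111 → 11111 (was 00000); enqueue [1]
  #5 pop 4: in=01111 → 01111 (was 00000); enqueue [3]
  #6 pop 5: in=01111 → 11110 (was 10010); enqueue []
  #7 pop 6: in=11111 → 11111 (was 00000); enqueue [4]
  #8 pop 7: in=11111 → 11111 (was 00010); enqueue [2]
  #9 pop 1: in=11111 → 11101 (no change)
  #10 pop 3: in=11111 → 11111 (no change)
  #11 pop 4: in=11111 → 11111 (was 01111); enqueue [3,5]
  #12 pop 2: in=11111 → 11111 (was 01111); enqueue [4,6]
  #13 pop 3: in=11111 → 11111 (no change)
  #14 pop 5: in=11111 → 11110 (no change)
  #15 pop 4: in=11111 → 11111 (no change)
  #16 pop 6: in=11111 → 11111 (no change)

Fixpoint:
  val[0] = 11111
  val[1] = 11101
  val[2] = 11111
  val[3] = 11111
  val[4] = 11111
  val[5] = 11110
  val[6] = 11111
  val[7] = 11111

11111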